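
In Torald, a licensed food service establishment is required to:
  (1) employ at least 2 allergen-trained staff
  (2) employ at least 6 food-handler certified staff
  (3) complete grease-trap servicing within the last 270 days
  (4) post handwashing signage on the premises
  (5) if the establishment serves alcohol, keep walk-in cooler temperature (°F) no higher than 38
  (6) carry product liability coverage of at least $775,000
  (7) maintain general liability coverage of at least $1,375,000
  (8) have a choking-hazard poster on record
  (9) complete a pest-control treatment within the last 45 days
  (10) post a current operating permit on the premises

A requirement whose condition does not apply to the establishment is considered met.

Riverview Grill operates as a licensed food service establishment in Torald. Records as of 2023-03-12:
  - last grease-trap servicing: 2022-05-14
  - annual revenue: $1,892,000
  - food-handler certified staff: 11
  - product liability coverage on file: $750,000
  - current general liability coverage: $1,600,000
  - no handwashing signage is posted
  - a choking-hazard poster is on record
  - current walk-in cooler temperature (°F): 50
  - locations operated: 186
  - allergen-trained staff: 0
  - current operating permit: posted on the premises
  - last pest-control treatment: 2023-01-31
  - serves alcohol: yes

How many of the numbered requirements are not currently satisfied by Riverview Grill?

5

1. allergen-trained staff 0 < 2 → not met
2. food-handler certified staff 11 ≥ 6 → met
3. grease-trap servicing 302 days ago vs limit 270 → not met
4. handwashing signage absent → not met
5. condition 'serves alcohol' holds; walk-in cooler temperature (°F) 50 > 38 → not met
6. product liability coverage $750,000 < $775,000 → not met
7. general liability coverage $1,600,000 ≥ $1,375,000 → met
8. choking-hazard poster present → met
9. pest-control treatment 40 days ago vs limit 45 → met
10. current operating permit present → met
Not met: 5 of 10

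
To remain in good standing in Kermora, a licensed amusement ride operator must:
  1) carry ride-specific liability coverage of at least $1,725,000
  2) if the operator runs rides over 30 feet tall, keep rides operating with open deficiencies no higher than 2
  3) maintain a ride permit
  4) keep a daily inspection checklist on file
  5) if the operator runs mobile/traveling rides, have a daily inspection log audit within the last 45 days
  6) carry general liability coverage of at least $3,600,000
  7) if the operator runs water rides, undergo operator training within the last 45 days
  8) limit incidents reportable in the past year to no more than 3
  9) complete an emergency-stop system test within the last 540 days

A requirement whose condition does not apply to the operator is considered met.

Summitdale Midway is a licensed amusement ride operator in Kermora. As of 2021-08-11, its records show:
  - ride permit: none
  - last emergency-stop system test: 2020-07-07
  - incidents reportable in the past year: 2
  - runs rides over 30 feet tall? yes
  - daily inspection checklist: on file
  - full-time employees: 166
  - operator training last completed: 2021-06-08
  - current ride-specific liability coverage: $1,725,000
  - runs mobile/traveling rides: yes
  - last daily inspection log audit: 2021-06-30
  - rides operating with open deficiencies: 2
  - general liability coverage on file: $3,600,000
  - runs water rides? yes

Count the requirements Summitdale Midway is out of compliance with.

1. ride-specific liability coverage $1,725,000 ≥ $1,725,000 → met
2. condition 'runs rides over 30 feet tall' holds; rides operating with open deficiencies 2 ≤ 2 → met
3. ride permit absent → not met
4. daily inspection checklist present → met
5. condition 'runs mobile/traveling rides' holds; daily inspection log audit 42 days ago vs limit 45 → met
6. general liability coverage $3,600,000 ≥ $3,600,000 → met
7. condition 'runs water rides' holds; operator training 64 days ago vs limit 45 → not met
8. incidents reportable in the past year 2 ≤ 3 → met
9. emergency-stop system test 400 days ago vs limit 540 → met
Not met: 2 of 9

2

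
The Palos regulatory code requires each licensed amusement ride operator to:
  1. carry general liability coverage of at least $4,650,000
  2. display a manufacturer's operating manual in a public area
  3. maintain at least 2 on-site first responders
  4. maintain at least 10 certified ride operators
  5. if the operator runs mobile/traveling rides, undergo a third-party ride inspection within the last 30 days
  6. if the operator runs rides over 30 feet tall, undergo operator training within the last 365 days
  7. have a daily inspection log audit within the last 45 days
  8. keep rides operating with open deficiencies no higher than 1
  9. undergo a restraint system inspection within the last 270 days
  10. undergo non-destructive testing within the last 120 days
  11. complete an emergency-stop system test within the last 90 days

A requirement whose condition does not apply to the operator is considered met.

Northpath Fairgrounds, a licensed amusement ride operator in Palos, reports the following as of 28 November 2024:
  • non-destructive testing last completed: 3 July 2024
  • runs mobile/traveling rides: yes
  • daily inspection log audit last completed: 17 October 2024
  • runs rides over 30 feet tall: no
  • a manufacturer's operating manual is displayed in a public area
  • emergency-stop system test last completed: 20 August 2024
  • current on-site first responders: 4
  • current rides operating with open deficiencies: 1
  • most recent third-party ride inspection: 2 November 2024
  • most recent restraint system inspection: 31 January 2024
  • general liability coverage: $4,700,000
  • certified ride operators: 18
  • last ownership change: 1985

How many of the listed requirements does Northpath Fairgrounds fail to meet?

3

1. general liability coverage $4,700,000 ≥ $4,650,000 → met
2. manufacturer's operating manual present → met
3. on-site first responders 4 ≥ 2 → met
4. certified ride operators 18 ≥ 10 → met
5. condition 'runs mobile/traveling rides' holds; third-party ride inspection 26 days ago vs limit 30 → met
6. condition 'runs rides over 30 feet tall' does not hold → requirement n/a → met
7. daily inspection log audit 42 days ago vs limit 45 → met
8. rides operating with open deficiencies 1 ≤ 1 → met
9. restraint system inspection 302 days ago vs limit 270 → not met
10. non-destructive testing 148 days ago vs limit 120 → not met
11. emergency-stop system test 100 days ago vs limit 90 → not met
Not met: 3 of 11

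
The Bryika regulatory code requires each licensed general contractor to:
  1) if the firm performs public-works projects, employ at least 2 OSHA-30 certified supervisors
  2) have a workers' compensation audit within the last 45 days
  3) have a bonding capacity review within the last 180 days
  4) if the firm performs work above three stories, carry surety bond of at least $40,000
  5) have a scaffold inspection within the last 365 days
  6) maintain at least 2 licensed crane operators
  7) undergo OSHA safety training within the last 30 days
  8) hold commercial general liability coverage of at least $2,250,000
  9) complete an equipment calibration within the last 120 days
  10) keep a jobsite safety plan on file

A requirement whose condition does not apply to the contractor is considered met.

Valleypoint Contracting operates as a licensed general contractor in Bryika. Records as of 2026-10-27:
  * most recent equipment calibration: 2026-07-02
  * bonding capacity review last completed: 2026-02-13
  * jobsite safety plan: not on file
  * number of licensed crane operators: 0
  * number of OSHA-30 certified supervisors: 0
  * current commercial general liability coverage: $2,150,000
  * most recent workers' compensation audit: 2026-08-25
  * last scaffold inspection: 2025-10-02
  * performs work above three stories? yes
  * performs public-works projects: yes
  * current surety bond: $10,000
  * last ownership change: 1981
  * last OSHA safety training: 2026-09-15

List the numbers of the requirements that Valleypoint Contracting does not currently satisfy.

1, 2, 3, 4, 5, 6, 7, 8, 10

1. condition 'performs public-works projects' holds; OSHA-30 certified supervisors 0 < 2 → not met
2. workers' compensation audit 63 days ago vs limit 45 → not met
3. bonding capacity review 256 days ago vs limit 180 → not met
4. condition 'performs work above three stories' holds; surety bond $10,000 < $40,000 → not met
5. scaffold inspection 390 days ago vs limit 365 → not met
6. licensed crane operators 0 < 2 → not met
7. OSHA safety training 42 days ago vs limit 30 → not met
8. commercial general liability coverage $2,150,000 < $2,250,000 → not met
9. equipment calibration 117 days ago vs limit 120 → met
10. jobsite safety plan absent → not met
Not met: 1, 2, 3, 4, 5, 6, 7, 8, 10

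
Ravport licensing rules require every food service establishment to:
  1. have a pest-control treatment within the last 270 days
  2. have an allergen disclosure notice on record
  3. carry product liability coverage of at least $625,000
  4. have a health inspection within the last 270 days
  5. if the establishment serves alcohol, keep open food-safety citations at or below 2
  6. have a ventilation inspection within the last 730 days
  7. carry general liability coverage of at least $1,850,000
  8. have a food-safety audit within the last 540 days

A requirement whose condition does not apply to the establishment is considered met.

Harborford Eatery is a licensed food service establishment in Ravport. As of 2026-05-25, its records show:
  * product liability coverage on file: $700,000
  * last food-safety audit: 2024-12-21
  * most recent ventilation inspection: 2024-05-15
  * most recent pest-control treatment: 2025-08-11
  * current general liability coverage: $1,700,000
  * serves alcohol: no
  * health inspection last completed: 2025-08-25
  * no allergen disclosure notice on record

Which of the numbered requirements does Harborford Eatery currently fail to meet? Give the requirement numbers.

1, 2, 4, 6, 7

1. pest-control treatment 287 days ago vs limit 270 → not met
2. allergen disclosure notice absent → not met
3. product liability coverage $700,000 ≥ $625,000 → met
4. health inspection 273 days ago vs limit 270 → not met
5. condition 'serves alcohol' does not hold → requirement n/a → met
6. ventilation inspection 740 days ago vs limit 730 → not met
7. general liability coverage $1,700,000 < $1,850,000 → not met
8. food-safety audit 520 days ago vs limit 540 → met
Not met: 1, 2, 4, 6, 7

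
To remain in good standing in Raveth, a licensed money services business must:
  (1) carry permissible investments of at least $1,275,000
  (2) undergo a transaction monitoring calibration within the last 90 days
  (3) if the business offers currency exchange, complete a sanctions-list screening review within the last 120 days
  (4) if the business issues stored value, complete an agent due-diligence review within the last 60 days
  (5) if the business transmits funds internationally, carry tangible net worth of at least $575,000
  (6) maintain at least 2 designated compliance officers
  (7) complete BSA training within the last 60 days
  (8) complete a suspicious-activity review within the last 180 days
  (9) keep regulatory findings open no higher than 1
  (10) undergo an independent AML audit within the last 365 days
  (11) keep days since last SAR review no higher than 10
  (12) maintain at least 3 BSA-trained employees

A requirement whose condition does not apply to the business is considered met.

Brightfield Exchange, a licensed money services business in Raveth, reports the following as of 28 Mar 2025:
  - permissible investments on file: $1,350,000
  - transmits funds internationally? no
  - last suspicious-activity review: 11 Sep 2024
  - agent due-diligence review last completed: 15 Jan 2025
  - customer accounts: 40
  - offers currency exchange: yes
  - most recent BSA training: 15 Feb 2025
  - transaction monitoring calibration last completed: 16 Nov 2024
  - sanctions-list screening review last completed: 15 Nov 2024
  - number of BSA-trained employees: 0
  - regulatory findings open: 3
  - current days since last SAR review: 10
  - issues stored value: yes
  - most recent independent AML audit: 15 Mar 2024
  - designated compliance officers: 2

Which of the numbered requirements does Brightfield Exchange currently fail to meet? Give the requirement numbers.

2, 3, 4, 8, 9, 10, 12

1. permissible investments $1,350,000 ≥ $1,275,000 → met
2. transaction monitoring calibration 132 days ago vs limit 90 → not met
3. condition 'offers currency exchange' holds; sanctions-list screening review 133 days ago vs limit 120 → not met
4. condition 'issues stored value' holds; agent due-diligence review 72 days ago vs limit 60 → not met
5. condition 'transmits funds internationally' does not hold → requirement n/a → met
6. designated compliance officers 2 ≥ 2 → met
7. BSA training 41 days ago vs limit 60 → met
8. suspicious-activity review 198 days ago vs limit 180 → not met
9. regulatory findings open 3 > 1 → not met
10. independent AML audit 378 days ago vs limit 365 → not met
11. days since last SAR review 10 ≤ 10 → met
12. BSA-trained employees 0 < 3 → not met
Not met: 2, 3, 4, 8, 9, 10, 12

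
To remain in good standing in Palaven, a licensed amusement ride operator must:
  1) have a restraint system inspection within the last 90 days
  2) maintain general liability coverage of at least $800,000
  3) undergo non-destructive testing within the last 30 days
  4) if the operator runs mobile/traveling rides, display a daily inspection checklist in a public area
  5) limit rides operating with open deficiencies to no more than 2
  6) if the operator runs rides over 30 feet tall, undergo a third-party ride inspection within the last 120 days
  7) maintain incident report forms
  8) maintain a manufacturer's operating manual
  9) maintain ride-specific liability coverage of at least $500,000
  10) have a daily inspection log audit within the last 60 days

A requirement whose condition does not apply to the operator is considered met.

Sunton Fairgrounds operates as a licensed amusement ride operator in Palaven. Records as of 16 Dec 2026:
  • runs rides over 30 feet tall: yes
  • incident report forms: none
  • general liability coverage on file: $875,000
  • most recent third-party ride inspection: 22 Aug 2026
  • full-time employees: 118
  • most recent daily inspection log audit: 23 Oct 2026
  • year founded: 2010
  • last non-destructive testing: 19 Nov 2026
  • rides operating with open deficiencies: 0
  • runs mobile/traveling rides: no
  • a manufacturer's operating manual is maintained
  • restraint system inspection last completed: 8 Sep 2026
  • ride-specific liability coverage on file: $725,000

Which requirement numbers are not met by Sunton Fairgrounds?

1. restraint system inspection 99 days ago vs limit 90 → not met
2. general liability coverage $875,000 ≥ $800,000 → met
3. non-destructive testing 27 days ago vs limit 30 → met
4. condition 'runs mobile/traveling rides' does not hold → requirement n/a → met
5. rides operating with open deficiencies 0 ≤ 2 → met
6. condition 'runs rides over 30 feet tall' holds; third-party ride inspection 116 days ago vs limit 120 → met
7. incident report forms absent → not met
8. manufacturer's operating manual present → met
9. ride-specific liability coverage $725,000 ≥ $500,000 → met
10. daily inspection log audit 54 days ago vs limit 60 → met
Not met: 1, 7

1, 7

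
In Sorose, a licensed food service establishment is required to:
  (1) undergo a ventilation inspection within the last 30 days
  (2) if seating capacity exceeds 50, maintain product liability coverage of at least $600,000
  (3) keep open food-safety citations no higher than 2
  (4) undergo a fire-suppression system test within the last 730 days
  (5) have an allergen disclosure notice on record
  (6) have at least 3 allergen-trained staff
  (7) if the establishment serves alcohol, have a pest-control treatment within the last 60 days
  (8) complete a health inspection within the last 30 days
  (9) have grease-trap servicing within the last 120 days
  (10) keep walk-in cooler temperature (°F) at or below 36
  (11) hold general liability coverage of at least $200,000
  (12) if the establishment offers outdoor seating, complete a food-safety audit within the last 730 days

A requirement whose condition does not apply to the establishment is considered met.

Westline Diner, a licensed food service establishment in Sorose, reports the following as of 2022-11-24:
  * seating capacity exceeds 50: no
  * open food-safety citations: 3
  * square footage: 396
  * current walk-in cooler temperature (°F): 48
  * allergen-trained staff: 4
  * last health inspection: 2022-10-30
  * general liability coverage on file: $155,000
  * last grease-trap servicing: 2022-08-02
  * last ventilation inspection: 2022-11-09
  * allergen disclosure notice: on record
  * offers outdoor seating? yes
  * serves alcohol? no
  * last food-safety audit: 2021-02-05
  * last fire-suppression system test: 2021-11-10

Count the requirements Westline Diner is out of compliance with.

3

1. ventilation inspection 15 days ago vs limit 30 → met
2. condition 'seating capacity exceeds 50' does not hold → requirement n/a → met
3. open food-safety citations 3 > 2 → not met
4. fire-suppression system test 379 days ago vs limit 730 → met
5. allergen disclosure notice present → met
6. allergen-trained staff 4 ≥ 3 → met
7. condition 'serves alcohol' does not hold → requirement n/a → met
8. health inspection 25 days ago vs limit 30 → met
9. grease-trap servicing 114 days ago vs limit 120 → met
10. walk-in cooler temperature (°F) 48 > 36 → not met
11. general liability coverage $155,000 < $200,000 → not met
12. condition 'offers outdoor seating' holds; food-safety audit 657 days ago vs limit 730 → met
Not met: 3 of 12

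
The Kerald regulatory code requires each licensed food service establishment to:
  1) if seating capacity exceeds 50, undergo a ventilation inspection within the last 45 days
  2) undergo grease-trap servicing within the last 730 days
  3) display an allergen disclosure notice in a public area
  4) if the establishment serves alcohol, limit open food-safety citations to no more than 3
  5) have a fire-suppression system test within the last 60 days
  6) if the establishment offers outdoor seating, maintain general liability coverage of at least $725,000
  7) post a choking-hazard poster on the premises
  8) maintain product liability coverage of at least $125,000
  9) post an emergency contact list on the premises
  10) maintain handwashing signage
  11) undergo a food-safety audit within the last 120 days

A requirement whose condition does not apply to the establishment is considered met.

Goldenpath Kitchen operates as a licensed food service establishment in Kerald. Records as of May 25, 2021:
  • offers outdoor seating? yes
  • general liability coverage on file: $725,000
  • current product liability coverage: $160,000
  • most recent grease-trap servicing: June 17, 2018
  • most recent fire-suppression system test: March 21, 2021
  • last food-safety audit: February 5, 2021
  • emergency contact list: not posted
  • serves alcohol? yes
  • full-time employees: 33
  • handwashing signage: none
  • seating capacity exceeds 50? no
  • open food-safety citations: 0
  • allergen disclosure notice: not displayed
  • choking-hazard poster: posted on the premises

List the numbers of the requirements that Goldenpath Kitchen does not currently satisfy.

1. condition 'seating capacity exceeds 50' does not hold → requirement n/a → met
2. grease-trap servicing 1073 days ago vs limit 730 → not met
3. allergen disclosure notice absent → not met
4. condition 'serves alcohol' holds; open food-safety citations 0 ≤ 3 → met
5. fire-suppression system test 65 days ago vs limit 60 → not met
6. condition 'offers outdoor seating' holds; general liability coverage $725,000 ≥ $725,000 → met
7. choking-hazard poster present → met
8. product liability coverage $160,000 ≥ $125,000 → met
9. emergency contact list absent → not met
10. handwashing signage absent → not met
11. food-safety audit 109 days ago vs limit 120 → met
Not met: 2, 3, 5, 9, 10

2, 3, 5, 9, 10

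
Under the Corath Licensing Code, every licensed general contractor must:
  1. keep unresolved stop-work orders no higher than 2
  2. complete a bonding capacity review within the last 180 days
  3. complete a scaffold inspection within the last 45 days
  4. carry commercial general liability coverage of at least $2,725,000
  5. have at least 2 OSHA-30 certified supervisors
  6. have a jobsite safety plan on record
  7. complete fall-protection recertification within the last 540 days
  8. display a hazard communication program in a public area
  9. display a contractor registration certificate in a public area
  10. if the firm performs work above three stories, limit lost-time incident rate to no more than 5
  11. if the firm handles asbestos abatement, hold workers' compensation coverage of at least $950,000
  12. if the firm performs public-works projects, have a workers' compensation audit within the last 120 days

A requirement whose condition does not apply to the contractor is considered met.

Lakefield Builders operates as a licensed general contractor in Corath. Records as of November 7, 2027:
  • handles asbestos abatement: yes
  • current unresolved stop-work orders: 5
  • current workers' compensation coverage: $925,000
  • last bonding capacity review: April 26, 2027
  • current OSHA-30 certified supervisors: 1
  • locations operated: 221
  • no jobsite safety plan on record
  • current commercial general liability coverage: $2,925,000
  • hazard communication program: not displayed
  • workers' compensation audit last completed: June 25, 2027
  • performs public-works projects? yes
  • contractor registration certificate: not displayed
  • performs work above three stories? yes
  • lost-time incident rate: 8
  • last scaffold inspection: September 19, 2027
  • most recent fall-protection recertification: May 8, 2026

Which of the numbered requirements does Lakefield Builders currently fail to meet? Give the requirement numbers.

1, 2, 3, 5, 6, 7, 8, 9, 10, 11, 12

1. unresolved stop-work orders 5 > 2 → not met
2. bonding capacity review 195 days ago vs limit 180 → not met
3. scaffold inspection 49 days ago vs limit 45 → not met
4. commercial general liability coverage $2,925,000 ≥ $2,725,000 → met
5. OSHA-30 certified supervisors 1 < 2 → not met
6. jobsite safety plan absent → not met
7. fall-protection recertification 548 days ago vs limit 540 → not met
8. hazard communication program absent → not met
9. contractor registration certificate absent → not met
10. condition 'performs work above three stories' holds; lost-time incident rate 8 > 5 → not met
11. condition 'handles asbestos abatement' holds; workers' compensation coverage $925,000 < $950,000 → not met
12. condition 'performs public-works projects' holds; workers' compensation audit 135 days ago vs limit 120 → not met
Not met: 1, 2, 3, 5, 6, 7, 8, 9, 10, 11, 12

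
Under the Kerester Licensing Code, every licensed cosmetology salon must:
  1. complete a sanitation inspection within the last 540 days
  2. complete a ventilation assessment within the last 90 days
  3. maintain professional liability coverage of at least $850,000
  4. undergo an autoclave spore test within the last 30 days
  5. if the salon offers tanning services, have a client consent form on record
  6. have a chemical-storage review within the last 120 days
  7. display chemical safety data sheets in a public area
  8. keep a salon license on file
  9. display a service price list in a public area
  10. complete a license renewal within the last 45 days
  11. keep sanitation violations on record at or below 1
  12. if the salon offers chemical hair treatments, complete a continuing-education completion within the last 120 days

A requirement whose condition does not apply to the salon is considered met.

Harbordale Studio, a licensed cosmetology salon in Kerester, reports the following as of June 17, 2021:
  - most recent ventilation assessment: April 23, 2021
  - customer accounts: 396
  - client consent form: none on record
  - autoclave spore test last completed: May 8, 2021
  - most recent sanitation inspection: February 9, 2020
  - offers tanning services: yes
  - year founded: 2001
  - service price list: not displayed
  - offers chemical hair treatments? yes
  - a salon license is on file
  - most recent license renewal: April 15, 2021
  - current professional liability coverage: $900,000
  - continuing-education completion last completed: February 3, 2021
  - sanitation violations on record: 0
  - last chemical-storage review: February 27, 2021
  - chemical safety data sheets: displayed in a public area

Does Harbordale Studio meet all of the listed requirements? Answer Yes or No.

1. sanitation inspection 494 days ago vs limit 540 → met
2. ventilation assessment 55 days ago vs limit 90 → met
3. professional liability coverage $900,000 ≥ $850,000 → met
4. autoclave spore test 40 days ago vs limit 30 → not met
5. condition 'offers tanning services' holds; client consent form absent → not met
6. chemical-storage review 110 days ago vs limit 120 → met
7. chemical safety data sheets present → met
8. salon license present → met
9. service price list absent → not met
10. license renewal 63 days ago vs limit 45 → not met
11. sanitation violations on record 0 ≤ 1 → met
12. condition 'offers chemical hair treatments' holds; continuing-education completion 134 days ago vs limit 120 → not met
Not met: 4, 5, 9, 10, 12

No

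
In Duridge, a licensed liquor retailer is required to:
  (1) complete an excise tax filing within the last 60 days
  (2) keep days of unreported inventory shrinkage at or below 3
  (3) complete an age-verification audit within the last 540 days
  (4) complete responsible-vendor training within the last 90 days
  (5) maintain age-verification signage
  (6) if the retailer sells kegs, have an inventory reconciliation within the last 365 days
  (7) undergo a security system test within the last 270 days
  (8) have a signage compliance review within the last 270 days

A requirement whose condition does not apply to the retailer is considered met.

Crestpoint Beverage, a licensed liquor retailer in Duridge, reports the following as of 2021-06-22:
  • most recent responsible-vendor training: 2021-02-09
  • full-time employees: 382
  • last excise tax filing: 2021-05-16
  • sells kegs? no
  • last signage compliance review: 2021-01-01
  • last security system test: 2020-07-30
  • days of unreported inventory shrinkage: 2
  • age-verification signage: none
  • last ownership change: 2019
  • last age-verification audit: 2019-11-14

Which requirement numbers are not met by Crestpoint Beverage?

3, 4, 5, 7

1. excise tax filing 37 days ago vs limit 60 → met
2. days of unreported inventory shrinkage 2 ≤ 3 → met
3. age-verification audit 586 days ago vs limit 540 → not met
4. responsible-vendor training 133 days ago vs limit 90 → not met
5. age-verification signage absent → not met
6. condition 'sells kegs' does not hold → requirement n/a → met
7. security system test 327 days ago vs limit 270 → not met
8. signage compliance review 172 days ago vs limit 270 → met
Not met: 3, 4, 5, 7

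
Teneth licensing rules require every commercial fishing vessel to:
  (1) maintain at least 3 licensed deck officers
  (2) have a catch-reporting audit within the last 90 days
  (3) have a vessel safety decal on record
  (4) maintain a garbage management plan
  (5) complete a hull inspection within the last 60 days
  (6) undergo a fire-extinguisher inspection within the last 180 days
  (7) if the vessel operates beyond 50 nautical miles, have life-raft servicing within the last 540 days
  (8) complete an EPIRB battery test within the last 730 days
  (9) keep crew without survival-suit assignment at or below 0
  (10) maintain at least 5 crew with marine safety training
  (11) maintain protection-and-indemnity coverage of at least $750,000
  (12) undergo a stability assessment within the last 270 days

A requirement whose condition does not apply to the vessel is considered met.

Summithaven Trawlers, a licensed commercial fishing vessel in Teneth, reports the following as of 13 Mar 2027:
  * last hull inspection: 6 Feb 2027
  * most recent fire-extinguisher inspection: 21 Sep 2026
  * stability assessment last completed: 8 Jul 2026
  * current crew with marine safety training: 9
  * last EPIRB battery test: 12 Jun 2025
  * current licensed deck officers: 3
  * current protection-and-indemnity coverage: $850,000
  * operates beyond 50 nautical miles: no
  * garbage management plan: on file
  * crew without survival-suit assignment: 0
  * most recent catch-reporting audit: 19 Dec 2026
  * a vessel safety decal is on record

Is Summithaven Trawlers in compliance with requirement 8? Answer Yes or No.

8. EPIRB battery test 639 days ago vs limit 730 → met

Yes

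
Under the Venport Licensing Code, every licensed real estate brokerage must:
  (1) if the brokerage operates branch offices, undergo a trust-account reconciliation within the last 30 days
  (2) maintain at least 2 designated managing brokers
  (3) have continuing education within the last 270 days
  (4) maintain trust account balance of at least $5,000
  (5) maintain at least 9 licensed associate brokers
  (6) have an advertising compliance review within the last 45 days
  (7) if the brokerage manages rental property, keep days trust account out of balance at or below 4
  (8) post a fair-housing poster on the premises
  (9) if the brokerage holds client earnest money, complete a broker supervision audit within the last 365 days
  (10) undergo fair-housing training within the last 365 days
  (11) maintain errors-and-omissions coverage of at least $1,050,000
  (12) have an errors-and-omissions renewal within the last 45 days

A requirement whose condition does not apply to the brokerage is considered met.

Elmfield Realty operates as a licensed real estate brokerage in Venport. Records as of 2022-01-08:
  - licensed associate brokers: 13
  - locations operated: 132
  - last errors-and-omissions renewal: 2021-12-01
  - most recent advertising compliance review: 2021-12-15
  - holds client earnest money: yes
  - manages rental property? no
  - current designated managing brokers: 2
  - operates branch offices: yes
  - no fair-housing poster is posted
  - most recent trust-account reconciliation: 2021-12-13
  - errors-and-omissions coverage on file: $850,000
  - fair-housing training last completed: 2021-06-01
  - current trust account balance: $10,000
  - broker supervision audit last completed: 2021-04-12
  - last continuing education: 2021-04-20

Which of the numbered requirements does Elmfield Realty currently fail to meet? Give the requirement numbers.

8, 11

1. condition 'operates branch offices' holds; trust-account reconciliation 26 days ago vs limit 30 → met
2. designated managing brokers 2 ≥ 2 → met
3. continuing education 263 days ago vs limit 270 → met
4. trust account balance $10,000 ≥ $5,000 → met
5. licensed associate brokers 13 ≥ 9 → met
6. advertising compliance review 24 days ago vs limit 45 → met
7. condition 'manages rental property' does not hold → requirement n/a → met
8. fair-housing poster absent → not met
9. condition 'holds client earnest money' holds; broker supervision audit 271 days ago vs limit 365 → met
10. fair-housing training 221 days ago vs limit 365 → met
11. errors-and-omissions coverage $850,000 < $1,050,000 → not met
12. errors-and-omissions renewal 38 days ago vs limit 45 → met
Not met: 8, 11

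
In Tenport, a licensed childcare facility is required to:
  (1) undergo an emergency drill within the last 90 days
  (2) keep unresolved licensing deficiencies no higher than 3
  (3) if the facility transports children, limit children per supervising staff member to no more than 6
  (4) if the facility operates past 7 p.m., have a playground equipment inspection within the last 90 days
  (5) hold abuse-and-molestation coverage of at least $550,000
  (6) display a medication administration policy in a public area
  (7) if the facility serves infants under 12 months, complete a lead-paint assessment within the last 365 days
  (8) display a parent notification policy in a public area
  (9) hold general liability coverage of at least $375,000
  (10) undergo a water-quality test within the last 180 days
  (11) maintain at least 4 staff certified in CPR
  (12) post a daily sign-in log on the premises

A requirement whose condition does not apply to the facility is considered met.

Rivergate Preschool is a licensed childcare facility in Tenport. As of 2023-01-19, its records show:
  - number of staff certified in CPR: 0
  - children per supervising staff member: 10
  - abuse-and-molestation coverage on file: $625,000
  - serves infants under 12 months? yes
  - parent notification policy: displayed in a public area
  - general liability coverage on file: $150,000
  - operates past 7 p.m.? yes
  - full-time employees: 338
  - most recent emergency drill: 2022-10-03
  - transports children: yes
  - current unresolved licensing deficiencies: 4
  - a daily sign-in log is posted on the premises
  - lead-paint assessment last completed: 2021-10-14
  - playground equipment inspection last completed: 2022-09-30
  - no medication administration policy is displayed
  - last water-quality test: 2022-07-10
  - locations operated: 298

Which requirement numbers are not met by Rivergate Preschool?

1, 2, 3, 4, 6, 7, 9, 10, 11

1. emergency drill 108 days ago vs limit 90 → not met
2. unresolved licensing deficiencies 4 > 3 → not met
3. condition 'transports children' holds; children per supervising staff member 10 > 6 → not met
4. condition 'operates past 7 p.m.' holds; playground equipment inspection 111 days ago vs limit 90 → not met
5. abuse-and-molestation coverage $625,000 ≥ $550,000 → met
6. medication administration policy absent → not met
7. condition 'serves infants under 12 months' holds; lead-paint assessment 462 days ago vs limit 365 → not met
8. parent notification policy present → met
9. general liability coverage $150,000 < $375,000 → not met
10. water-quality test 193 days ago vs limit 180 → not met
11. staff certified in CPR 0 < 4 → not met
12. daily sign-in log present → met
Not met: 1, 2, 3, 4, 6, 7, 9, 10, 11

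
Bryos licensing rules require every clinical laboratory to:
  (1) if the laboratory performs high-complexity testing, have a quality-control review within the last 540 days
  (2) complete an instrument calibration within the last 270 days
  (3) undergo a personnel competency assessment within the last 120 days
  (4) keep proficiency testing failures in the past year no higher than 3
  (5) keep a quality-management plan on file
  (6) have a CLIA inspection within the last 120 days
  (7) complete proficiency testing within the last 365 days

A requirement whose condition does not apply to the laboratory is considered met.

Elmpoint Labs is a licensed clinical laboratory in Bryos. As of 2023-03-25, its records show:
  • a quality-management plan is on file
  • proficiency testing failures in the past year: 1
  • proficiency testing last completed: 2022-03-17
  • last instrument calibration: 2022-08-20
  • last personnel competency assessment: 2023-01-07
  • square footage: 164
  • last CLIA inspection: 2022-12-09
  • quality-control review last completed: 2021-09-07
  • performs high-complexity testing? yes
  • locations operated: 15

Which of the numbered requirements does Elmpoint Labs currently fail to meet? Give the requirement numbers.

1. condition 'performs high-complexity testing' holds; quality-control review 564 days ago vs limit 540 → not met
2. instrument calibration 217 days ago vs limit 270 → met
3. personnel competency assessment 77 days ago vs limit 120 → met
4. proficiency testing failures in the past year 1 ≤ 3 → met
5. quality-management plan present → met
6. CLIA inspection 106 days ago vs limit 120 → met
7. proficiency testing 373 days ago vs limit 365 → not met
Not met: 1, 7

1, 7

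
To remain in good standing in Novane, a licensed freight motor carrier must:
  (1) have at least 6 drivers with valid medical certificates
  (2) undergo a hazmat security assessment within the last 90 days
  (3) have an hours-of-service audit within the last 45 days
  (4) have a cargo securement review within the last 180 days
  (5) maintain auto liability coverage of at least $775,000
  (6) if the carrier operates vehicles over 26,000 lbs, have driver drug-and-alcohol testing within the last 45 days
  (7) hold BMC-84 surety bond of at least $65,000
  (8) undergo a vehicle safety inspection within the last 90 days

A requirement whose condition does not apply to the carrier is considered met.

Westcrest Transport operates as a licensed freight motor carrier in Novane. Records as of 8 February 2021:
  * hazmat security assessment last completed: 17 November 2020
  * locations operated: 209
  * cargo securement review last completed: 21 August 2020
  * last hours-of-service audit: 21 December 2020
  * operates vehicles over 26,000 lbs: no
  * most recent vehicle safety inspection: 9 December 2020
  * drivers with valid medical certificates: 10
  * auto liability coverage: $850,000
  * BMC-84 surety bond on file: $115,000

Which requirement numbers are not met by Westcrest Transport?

1. drivers with valid medical certificates 10 ≥ 6 → met
2. hazmat security assessment 83 days ago vs limit 90 → met
3. hours-of-service audit 49 days ago vs limit 45 → not met
4. cargo securement review 171 days ago vs limit 180 → met
5. auto liability coverage $850,000 ≥ $775,000 → met
6. condition 'operates vehicles over 26,000 lbs' does not hold → requirement n/a → met
7. BMC-84 surety bond $115,000 ≥ $65,000 → met
8. vehicle safety inspection 61 days ago vs limit 90 → met
Not met: 3

3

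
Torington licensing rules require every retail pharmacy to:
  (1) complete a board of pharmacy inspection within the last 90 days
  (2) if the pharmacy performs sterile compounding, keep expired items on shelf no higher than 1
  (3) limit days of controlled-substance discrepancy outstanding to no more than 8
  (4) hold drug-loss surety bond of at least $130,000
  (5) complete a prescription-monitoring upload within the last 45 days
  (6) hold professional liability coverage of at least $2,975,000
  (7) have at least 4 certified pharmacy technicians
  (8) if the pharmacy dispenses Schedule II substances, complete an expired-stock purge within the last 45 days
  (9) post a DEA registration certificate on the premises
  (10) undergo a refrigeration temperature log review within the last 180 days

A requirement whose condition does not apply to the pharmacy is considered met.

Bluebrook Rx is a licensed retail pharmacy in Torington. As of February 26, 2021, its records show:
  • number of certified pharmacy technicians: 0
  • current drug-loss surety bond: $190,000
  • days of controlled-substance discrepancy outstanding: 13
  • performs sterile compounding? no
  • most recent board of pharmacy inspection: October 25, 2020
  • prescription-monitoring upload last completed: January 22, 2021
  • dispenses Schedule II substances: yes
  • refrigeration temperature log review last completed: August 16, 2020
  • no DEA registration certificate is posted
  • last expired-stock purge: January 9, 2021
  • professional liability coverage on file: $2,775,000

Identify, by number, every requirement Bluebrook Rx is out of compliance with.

1. board of pharmacy inspection 124 days ago vs limit 90 → not met
2. condition 'performs sterile compounding' does not hold → requirement n/a → met
3. days of controlled-substance discrepancy outstanding 13 > 8 → not met
4. drug-loss surety bond $190,000 ≥ $130,000 → met
5. prescription-monitoring upload 35 days ago vs limit 45 → met
6. professional liability coverage $2,775,000 < $2,975,000 → not met
7. certified pharmacy technicians 0 < 4 → not met
8. condition 'dispenses Schedule II substances' holds; expired-stock purge 48 days ago vs limit 45 → not met
9. DEA registration certificate absent → not met
10. refrigeration temperature log review 194 days ago vs limit 180 → not met
Not met: 1, 3, 6, 7, 8, 9, 10

1, 3, 6, 7, 8, 9, 10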